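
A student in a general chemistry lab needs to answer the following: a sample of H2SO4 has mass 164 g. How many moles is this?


M(H2SO4) = 98.09 g/mol
n = mass/M = 164/98.09 = 1.6719 mol

1.6719 mol


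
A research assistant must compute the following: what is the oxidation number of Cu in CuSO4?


Sulfate is -2, so Cu = +2
Oxidation number: +2

+2


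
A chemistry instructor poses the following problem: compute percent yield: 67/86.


% yield = actual/theoretical × 100
= 67/86 × 100
= 77.91%

77.91%


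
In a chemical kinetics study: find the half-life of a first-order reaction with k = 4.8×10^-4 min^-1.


t½ = ln2/k = 0.693147/(4.8×10^-4 min^-1)
= 1444 min

1444 min


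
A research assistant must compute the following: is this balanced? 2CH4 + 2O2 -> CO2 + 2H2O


Equation: 2CH4 + 2O2 -> CO2 + 2H2O
Check atoms: C: 2≠1, H: 8≠4, O: 4=4
Not balanced

No, not balanced


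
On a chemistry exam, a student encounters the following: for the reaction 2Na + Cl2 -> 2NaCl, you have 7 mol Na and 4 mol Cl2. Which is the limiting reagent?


Mole ratio available / coefficient:
  Na: 7/2 = 3.500
  Cl2: 4/1 = 4.000
Smaller ratio is limiting.

Na


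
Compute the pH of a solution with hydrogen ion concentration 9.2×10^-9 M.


pH = -log10([H+]) = -log10(9.2×10^-9)
= 9 - log10(9.2)
= 9 - 0.96
= 8.04

8.04


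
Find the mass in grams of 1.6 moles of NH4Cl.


M(NH4Cl) = 53.49 g/mol
mass = n × M = 1.6 × 53.49 = 85.58 g

85.58 g


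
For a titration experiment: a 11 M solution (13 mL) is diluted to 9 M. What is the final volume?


C1V1 = C2V2
11 × 13 = 9 × V2
V2 = 143/9 = 15.89 mL

15.89 mL


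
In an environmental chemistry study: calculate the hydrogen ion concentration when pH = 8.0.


[H+] = 10^(-pH) = 10^(-8.0)
= 1.0×10^-8 M

1.0×10^-8 M


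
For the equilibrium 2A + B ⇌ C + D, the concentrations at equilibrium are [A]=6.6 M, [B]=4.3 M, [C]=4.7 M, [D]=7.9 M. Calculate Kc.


Kc = [C][D]/([A]^2[B])
= (4.7^1 × 7.9^1)/(6.6^2 × 4.3^1)
= 37.13/187.308
= 0.1982

0.1982


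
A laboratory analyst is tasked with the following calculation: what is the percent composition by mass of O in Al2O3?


M(Al2O3) = 2×26.98 + 3×16.0 = 101.96 g/mol
Mass of O = 3 × 16.0 = 48.00 g/mol
% O = 48.00/101.96 × 100 = 47.08%

47.08%


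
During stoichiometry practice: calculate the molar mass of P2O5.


M(P2O5) = 2×30.97 + 5×16.0
= 61.94 + 80.0
= 141.94 g/mol

141.94 g/mol


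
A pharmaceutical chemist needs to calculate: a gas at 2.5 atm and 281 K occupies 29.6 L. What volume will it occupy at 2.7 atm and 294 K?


P1V1/T1 = P2V2/T2
V2 = P1V1T2/(T1P2)
= 2.5×29.6×294/(281×2.7)
= 28.675 L

28.675 L


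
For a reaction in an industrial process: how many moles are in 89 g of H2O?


M(H2O) = 18.02 g/mol
n = mass/M = 89/18.02 = 4.939 mol

4.939 mol


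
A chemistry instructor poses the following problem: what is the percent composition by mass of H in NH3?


M(NH3) = 1×14.01 + 3×1.008 = 17.034 g/mol
Mass of H = 3 × 1.008 = 3.024 g/mol
% H = 3.024/17.034 × 100 = 17.75%

17.75%


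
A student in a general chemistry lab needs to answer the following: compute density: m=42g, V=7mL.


ρ = mass/volume
= 42/7
= 6.0 g/mL

6.0 g/mL


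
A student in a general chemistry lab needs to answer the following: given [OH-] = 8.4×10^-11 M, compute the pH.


pOH = -log10([OH-]) = -log10(8.4×10^-11)
= 11 - log10(8.4) = 10.08
pH = 14 - pOH = 14 - 10.08 = 3.92

3.92


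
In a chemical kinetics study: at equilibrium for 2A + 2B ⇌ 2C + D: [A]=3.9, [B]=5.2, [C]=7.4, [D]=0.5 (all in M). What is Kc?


Kc = [C]^2[D]/([A]^2[B]^2)
= (7.4^2 × 0.5^1)/(3.9^2 × 5.2^2)
= 27.38/411.2784
= 0.06657

0.06657


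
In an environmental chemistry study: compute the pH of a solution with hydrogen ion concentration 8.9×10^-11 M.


pH = -log10([H+]) = -log10(8.9×10^-11)
= 11 - log10(8.9)
= 11 - 0.95
= 10.05

10.05


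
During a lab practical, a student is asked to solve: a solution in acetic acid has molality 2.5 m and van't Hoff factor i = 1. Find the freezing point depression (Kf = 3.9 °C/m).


ΔTf = Kf × m × i
= 3.9 × 2.5 × 1
= 9.75 °C

9.75 °C


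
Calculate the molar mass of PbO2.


M(PbO2) = 1×207.2 + 2×16.0
= 207.2 + 32.0
= 239.2 g/mol

239.2 g/mol


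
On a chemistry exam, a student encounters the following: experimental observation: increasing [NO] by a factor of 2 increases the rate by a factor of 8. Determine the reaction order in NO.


rate ∝ [NO]^n
2^n = 8 → n = 3
Order in NO: 3

3


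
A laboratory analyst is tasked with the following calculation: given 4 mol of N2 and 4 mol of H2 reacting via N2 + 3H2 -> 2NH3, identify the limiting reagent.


Mole ratio available / coefficient:
  N2: 4/1 = 4.000
  H2: 4/3 = 1.333
Smaller ratio is limiting.

H2


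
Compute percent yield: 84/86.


% yield = actual/theoretical × 100
= 84/86 × 100
= 97.67%

97.67%


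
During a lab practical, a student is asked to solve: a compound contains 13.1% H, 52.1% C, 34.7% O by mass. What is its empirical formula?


Assume 100 g sample. Moles of each element:
  H: 13.1/1.008 = 12.996 mol
  C: 52.1/12.01 = 4.338 mol
  O: 34.7/16.0 = 2.169 mol
Divide by smallest (2.169):
  H: 12.996/2.169 = 5.99
  C: 4.338/2.169 = 2.0
  O: 2.169/2.169 = 1.0
Empirical formula: C2H6O

C2H6O


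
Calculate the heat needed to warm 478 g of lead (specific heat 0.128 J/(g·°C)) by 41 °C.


q = mcΔT = 478 × 0.128 × 41
= 2508.54 J

2508.54 J


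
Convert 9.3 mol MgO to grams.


M(MgO) = 40.31 g/mol
mass = n × M = 9.3 × 40.31 = 374.88 g

374.88 g


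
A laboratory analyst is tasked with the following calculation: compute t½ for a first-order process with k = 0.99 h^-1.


t½ = ln2/k = 0.693147/(0.99 h^-1)
= 0.7001 h

0.7001 h


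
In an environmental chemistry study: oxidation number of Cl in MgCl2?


halide: -1
Oxidation number: -1

-1


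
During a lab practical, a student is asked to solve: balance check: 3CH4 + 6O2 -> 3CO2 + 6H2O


Equation: 3CH4 + 6O2 -> 3CO2 + 6H2O
Check atoms: C: 3=3, H: 12=12, O: 12=12
Balanced

Yes, balanced


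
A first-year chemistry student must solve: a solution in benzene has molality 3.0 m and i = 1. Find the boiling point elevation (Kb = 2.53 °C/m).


ΔTb = Kb × m × i
= 2.53 × 3.0 × 1
= 7.59 °C

7.59 °C


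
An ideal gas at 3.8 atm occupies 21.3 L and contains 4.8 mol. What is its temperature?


PV = nRT  (R = 0.08206 L·atm/(mol·K))
T = PV/(nR) = 3.8×21.3/(4.8×0.08206)
= 80.94/0.393888
= 205.49 K

205.49 K


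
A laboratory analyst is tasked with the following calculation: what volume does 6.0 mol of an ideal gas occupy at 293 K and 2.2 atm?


PV = nRT  (R = 0.08206 L·atm/(mol·K))
V = nRT/P = 6.0×0.08206×293/2.2
= 65.573 L

65.573 L


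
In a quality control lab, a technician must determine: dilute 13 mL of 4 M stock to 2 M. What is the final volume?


C1V1 = C2V2
4 × 13 = 2 × V2
V2 = 52/2 = 26.0 mL

26.0 mL


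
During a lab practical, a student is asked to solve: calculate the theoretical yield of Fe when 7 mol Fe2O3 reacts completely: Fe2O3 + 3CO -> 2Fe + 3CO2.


Mole ratio Fe:Fe2O3 = 2:1
n(Fe) = 7 × 2/1 = 14.000 mol
mass = 14.000 × 55.85 = 781.9 g

781.9 g


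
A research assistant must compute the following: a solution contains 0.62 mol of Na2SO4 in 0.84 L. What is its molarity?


M = n/V = 0.62/0.84 = 0.738 mol/L

0.738 M


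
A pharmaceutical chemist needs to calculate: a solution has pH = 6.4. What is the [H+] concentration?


[H+] = 10^(-pH) = 10^(-6.4)
= 3.98×10^-7 M

3.98×10^-7 M


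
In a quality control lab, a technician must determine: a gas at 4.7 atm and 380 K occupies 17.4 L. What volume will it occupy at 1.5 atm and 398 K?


P1V1/T1 = P2V2/T2
V2 = P1V1T2/(T1P2)
= 4.7×17.4×398/(380×1.5)
= 57.103 L

57.103 L


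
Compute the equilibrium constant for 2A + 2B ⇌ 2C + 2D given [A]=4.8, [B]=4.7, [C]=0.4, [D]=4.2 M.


Kc = [C]^2[D]^2/([A]^2[B]^2)
= (0.4^2 × 4.2^2)/(4.8^2 × 4.7^2)
= 2.8224/508.9536
= 0.005545

0.005545


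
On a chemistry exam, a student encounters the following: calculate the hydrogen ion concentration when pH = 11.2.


[H+] = 10^(-pH) = 10^(-11.2)
= 6.31×10^-12 M

6.31×10^-12 M


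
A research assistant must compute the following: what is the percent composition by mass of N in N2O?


M(N2O) = 2×14.01 + 1×16.0 = 44.02 g/mol
Mass of N = 2 × 14.01 = 28.02 g/mol
% N = 28.02/44.02 × 100 = 63.65%

63.65%


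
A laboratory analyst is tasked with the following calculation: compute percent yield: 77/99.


% yield = actual/theoretical × 100
= 77/99 × 100
= 77.78%

77.78%


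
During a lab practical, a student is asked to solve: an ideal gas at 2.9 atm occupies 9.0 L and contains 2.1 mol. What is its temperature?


PV = nRT  (R = 0.08206 L·atm/(mol·K))
T = PV/(nR) = 2.9×9.0/(2.1×0.08206)
= 26.10/0.172326
= 151.46 K

151.46 K


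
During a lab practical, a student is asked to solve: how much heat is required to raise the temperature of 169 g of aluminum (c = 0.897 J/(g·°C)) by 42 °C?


q = mcΔT = 169 × 0.897 × 42
= 6366.91 J

6366.91 J


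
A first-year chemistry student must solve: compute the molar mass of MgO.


M(MgO) = 1×24.31 + 1×16.0
= 24.31 + 16.0
= 40.31 g/mol

40.31 g/mol


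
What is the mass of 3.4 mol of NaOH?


M(NaOH) = 40.0 g/mol
mass = n × M = 3.4 × 40.0 = 136.00 g

136.00 g


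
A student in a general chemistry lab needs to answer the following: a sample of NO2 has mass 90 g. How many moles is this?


M(NO2) = 46.01 g/mol
n = mass/M = 90/46.01 = 1.9561 mol

1.9561 mol


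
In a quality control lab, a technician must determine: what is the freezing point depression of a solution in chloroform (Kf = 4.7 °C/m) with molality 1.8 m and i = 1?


ΔTf = Kf × m × i
= 4.7 × 1.8 × 1
= 8.46 °C

8.46 °C


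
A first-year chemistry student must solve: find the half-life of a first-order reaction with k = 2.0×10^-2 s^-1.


t½ = ln2/k = 0.693147/(2.0×10^-2 s^-1)
= 34.66 s

34.66 s


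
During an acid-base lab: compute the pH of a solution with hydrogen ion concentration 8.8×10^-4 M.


pH = -log10([H+]) = -log10(8.8×10^-4)
= 4 - log10(8.8)
= 4 - 0.94
= 3.06

3.06


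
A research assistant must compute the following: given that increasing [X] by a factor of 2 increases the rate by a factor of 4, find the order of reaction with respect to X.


rate ∝ [X]^n
2^n = 4 → n = 2
Order in X: 2

2


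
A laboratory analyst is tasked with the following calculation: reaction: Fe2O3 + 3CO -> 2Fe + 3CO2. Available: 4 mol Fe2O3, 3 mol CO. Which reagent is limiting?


Mole ratio available / coefficient:
  Fe2O3: 4/1 = 4.000
  CO: 3/3 = 1.000
Smaller ratio is limiting.

CO


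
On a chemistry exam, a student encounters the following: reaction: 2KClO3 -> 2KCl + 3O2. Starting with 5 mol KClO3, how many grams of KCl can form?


Mole ratio KCl:KClO3 = 2:2
n(KCl) = 5 × 2/2 = 5.000 mol
mass = 5.000 × 74.55 = 372.75 g

372.75 g


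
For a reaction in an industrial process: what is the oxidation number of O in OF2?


F is always -1; 2(-1) + x = 0, so O = +2
Oxidation number: +2

+2


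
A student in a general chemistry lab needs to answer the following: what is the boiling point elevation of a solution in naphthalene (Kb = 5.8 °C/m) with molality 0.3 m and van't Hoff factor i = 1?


ΔTb = Kb × m × i
= 5.8 × 0.3 × 1
= 1.74 °C

1.74 °C


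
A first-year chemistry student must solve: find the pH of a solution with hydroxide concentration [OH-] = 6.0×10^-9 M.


pOH = -log10([OH-]) = -log10(6.0×10^-9)
= 9 - log10(6.0) = 8.22
pH = 14 - pOH = 14 - 8.22 = 5.78

5.78


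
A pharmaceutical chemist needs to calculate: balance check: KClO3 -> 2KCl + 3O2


Equation: KClO3 -> 2KCl + 3O2
Check atoms: Cl: 1≠2, K: 1≠2, O: 3≠6
Not balanced

No, not balanced


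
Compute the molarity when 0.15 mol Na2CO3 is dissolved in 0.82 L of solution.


M = n/V = 0.15/0.82 = 0.183 mol/L

0.183 M


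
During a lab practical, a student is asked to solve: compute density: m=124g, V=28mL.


ρ = mass/volume
= 124/28
= 4.429 g/mL

4.429 g/mL


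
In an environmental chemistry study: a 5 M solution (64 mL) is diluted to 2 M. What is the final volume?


C1V1 = C2V2
5 × 64 = 2 × V2
V2 = 320/2 = 160.0 mL

160.0 mL


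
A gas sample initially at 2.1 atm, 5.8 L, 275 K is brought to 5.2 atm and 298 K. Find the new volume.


P1V1/T1 = P2V2/T2
V2 = P1V1T2/(T1P2)
= 2.1×5.8×298/(275×5.2)
= 2.538 L

2.538 L


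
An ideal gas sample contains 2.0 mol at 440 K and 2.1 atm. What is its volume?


PV = nRT  (R = 0.08206 L·atm/(mol·K))
V = nRT/P = 2.0×0.08206×440/2.1
= 34.387 L

34.387 L


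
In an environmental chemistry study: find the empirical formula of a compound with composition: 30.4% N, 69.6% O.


Assume 100 g sample. Moles of each element:
  N: 30.4/14.01 = 2.17 mol
  O: 69.6/16.0 = 4.35 mol
Divide by smallest (2.17):
  N: 2.17/2.17 = 1.0
  O: 4.35/2.17 = 2.0
Empirical formula: NO2

NO2


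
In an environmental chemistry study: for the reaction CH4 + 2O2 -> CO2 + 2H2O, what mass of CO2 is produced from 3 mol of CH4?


Mole ratio CO2:CH4 = 1:1
n(CO2) = 3 × 1/1 = 3.000 mol
mass = 3.000 × 44.01 = 132.03 g

132.03 g


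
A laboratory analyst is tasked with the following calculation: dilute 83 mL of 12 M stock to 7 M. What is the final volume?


C1V1 = C2V2
12 × 83 = 7 × V2
V2 = 996/7 = 142.29 mL

142.29 mL


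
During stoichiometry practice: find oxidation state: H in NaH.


H with a metal (hydride): -1
Oxidation number: -1

-1


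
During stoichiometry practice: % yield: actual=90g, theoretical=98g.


% yield = actual/theoretical × 100
= 90/98 × 100
= 91.84%

91.84%


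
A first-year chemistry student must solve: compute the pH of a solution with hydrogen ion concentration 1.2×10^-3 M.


pH = -log10([H+]) = -log10(1.2×10^-3)
= 3 - log10(1.2)
= 3 - 0.08
= 2.92

2.92


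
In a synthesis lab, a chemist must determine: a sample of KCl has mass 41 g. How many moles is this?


M(KCl) = 74.55 g/mol
n = mass/M = 41/74.55 = 0.55 mol

0.55 mol


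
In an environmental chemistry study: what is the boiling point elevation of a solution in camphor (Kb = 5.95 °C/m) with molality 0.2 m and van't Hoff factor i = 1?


ΔTb = Kb × m × i
= 5.95 × 0.2 × 1
= 1.19 °C

1.19 °C


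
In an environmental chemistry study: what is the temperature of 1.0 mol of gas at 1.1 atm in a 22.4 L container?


PV = nRT  (R = 0.08206 L·atm/(mol·K))
T = PV/(nR) = 1.1×22.4/(1.0×0.08206)
= 24.64/0.082060
= 300.27 K

300.27 K


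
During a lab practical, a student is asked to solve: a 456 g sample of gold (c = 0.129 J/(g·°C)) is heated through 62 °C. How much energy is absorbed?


q = mcΔT = 456 × 0.129 × 62
= 3647.09 J

3647.09 J


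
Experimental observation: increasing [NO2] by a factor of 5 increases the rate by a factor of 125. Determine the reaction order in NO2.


rate ∝ [NO2]^n
5^n = 125 → n = 3
Order in NO2: 3

3


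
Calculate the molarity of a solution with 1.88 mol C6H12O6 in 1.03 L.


M = n/V = 1.88/1.03 = 1.825 mol/L

1.825 M


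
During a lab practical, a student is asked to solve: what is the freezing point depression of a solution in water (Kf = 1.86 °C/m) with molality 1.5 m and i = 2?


ΔTf = Kf × m × i
= 1.86 × 1.5 × 2
= 5.58 °C

5.58 °C


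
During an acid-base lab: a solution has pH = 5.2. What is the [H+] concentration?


[H+] = 10^(-pH) = 10^(-5.2)
= 6.31×10^-6 M

6.31×10^-6 M


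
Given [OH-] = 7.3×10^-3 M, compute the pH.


pOH = -log10([OH-]) = -log10(7.3×10^-3)
= 3 - log10(7.3) = 2.14
pH = 14 - pOH = 14 - 2.14 = 11.86

11.86


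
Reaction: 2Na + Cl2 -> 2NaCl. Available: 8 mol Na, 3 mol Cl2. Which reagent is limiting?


Mole ratio available / coefficient:
  Na: 8/2 = 4.000
  Cl2: 3/1 = 3.000
Smaller ratio is limiting.

Cl2


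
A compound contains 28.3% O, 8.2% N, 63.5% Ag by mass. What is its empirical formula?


Assume 100 g sample. Moles of each element:
  O: 28.3/16.0 = 1.769 mol
  N: 8.2/14.01 = 0.585 mol
  Ag: 63.5/107.87 = 0.589 mol
Divide by smallest (0.585):
  O: 1.769/0.585 = 3.02
  N: 0.585/0.585 = 1.0
  Ag: 0.589/0.585 = 1.01
Empirical formula: AgNO3

AgNO3


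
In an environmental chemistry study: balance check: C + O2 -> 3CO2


Equation: C + O2 -> 3CO2
Check atoms: C: 1≠3, O: 2≠6
Not balanced

No, not balanced


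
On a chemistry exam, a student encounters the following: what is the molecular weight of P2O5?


M(P2O5) = 2×30.97 + 5×16.0
= 61.94 + 80.0
= 141.94 g/mol

141.94 g/mol


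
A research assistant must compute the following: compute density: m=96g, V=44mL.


ρ = mass/volume
= 96/44
= 2.182 g/mL

2.182 g/mL


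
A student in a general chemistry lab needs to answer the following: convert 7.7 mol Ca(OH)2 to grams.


M(Ca(OH)2) = 74.1 g/mol
mass = n × M = 7.7 × 74.1 = 570.57 g

570.57 g


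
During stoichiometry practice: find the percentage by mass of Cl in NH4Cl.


M(NH4Cl) = 1×14.01 + 4×1.008 + 1×35.45 = 53.492 g/mol
Mass of Cl = 1 × 35.45 = 35.45 g/mol
% Cl = 35.45/53.492 × 100 = 66.27%

66.27%


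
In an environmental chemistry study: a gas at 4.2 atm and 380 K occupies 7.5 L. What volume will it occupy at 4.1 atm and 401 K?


P1V1/T1 = P2V2/T2
V2 = P1V1T2/(T1P2)
= 4.2×7.5×401/(380×4.1)
= 8.108 L

8.108 L


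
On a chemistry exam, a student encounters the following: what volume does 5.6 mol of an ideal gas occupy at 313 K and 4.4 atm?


PV = nRT  (R = 0.08206 L·atm/(mol·K))
V = nRT/P = 5.6×0.08206×313/4.4
= 32.69 L

32.69 L


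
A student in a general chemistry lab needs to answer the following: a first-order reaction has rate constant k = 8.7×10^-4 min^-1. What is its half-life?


t½ = ln2/k = 0.693147/(8.7×10^-4 min^-1)
= 796.7 min

796.7 min


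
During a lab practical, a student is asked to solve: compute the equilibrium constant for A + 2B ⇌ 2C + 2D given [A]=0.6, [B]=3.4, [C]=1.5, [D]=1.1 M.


Kc = [C]^2[D]^2/([A][B]^2)
= (1.5^2 × 1.1^2)/(0.6^1 × 3.4^2)
= 2.7225/6.936
= 0.3925

0.3925


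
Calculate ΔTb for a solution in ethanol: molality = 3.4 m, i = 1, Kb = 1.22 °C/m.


ΔTb = Kb × m × i
= 1.22 × 3.4 × 1
= 4.148 °C

4.148 °C


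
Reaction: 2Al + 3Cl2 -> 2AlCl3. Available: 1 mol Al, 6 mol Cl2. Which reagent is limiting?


Mole ratio available / coefficient:
  Al: 1/2 = 0.500
  Cl2: 6/3 = 2.000
Smaller ratio is limiting.

Al


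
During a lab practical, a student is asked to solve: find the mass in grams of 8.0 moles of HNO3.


M(HNO3) = 63.02 g/mol
mass = n × M = 8.0 × 63.02 = 504.16 g

504.16 g


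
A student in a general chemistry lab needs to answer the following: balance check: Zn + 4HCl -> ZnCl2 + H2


Equation: Zn + 4HCl -> ZnCl2 + H2
Check atoms: Cl: 4≠2, H: 4≠2, Zn: 1=1
Not balanced

No, not balanced


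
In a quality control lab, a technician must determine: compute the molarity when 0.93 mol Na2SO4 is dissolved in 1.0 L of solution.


M = n/V = 0.93/1.0 = 0.930 mol/L

0.930 M


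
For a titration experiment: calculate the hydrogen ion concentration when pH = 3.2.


[H+] = 10^(-pH) = 10^(-3.2)
= 6.31×10^-4 M

6.31×10^-4 M


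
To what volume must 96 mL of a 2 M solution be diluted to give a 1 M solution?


C1V1 = C2V2
2 × 96 = 1 × V2
V2 = 192/1 = 192.0 mL

192.0 mL


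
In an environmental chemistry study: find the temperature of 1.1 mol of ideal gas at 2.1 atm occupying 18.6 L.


PV = nRT  (R = 0.08206 L·atm/(mol·K))
T = PV/(nR) = 2.1×18.6/(1.1×0.08206)
= 39.06/0.090266
= 432.72 K

432.72 K


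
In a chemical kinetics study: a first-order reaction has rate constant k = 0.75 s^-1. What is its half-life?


t½ = ln2/k = 0.693147/(0.75 s^-1)
= 0.9242 s

0.9242 s


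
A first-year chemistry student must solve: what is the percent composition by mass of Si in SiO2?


M(SiO2) = 1×28.09 + 2×16.0 = 60.09 g/mol
Mass of Si = 1 × 28.09 = 28.09 g/mol
% Si = 28.09/60.09 × 100 = 46.75%

46.75%


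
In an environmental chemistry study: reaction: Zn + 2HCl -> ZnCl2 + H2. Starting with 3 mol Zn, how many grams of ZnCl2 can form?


Mole ratio ZnCl2:Zn = 1:1
n(ZnCl2) = 3 × 1/1 = 3.000 mol
mass = 3.000 × 136.28 = 408.84 g

408.84 g


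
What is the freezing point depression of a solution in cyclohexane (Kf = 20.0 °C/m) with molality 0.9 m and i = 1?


ΔTf = Kf × m × i
= 20.0 × 0.9 × 1
= 18.0 °C

18.0 °C


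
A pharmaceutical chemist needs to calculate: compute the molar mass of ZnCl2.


M(ZnCl2) = 1×65.38 + 2×35.45
= 65.38 + 70.9
= 136.28 g/mol

136.28 g/mol


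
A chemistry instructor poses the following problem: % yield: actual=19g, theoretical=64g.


% yield = actual/theoretical × 100
= 19/64 × 100
= 29.69%

29.69%


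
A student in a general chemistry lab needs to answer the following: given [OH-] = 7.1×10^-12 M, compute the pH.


pOH = -log10([OH-]) = -log10(7.1×10^-12)
= 12 - log10(7.1) = 11.15
pH = 14 - pOH = 14 - 11.15 = 2.85

2.85


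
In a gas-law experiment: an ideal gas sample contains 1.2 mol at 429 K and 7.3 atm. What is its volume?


PV = nRT  (R = 0.08206 L·atm/(mol·K))
V = nRT/P = 1.2×0.08206×429/7.3
= 5.787 L

5.787 L


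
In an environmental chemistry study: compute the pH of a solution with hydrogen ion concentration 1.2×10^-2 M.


pH = -log10([H+]) = -log10(1.2×10^-2)
= 2 - log10(1.2)
= 2 - 0.08
= 1.92

1.92


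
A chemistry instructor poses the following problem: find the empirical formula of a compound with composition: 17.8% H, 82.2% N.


Assume 100 g sample. Moles of each element:
  H: 17.8/1.008 = 17.659 mol
  N: 82.2/14.01 = 5.867 mol
Divide by smallest (5.867):
  H: 17.659/5.867 = 3.01
  N: 5.867/5.867 = 1.0
Empirical formula: NH3

NH3


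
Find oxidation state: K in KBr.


Group 1 metal: +1
Oxidation number: +1

+1


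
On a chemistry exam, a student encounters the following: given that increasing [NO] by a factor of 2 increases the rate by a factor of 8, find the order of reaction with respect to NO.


rate ∝ [NO]^n
2^n = 8 → n = 3
Order in NO: 3

3


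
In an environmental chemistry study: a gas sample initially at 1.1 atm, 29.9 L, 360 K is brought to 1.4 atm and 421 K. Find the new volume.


P1V1/T1 = P2V2/T2
V2 = P1V1T2/(T1P2)
= 1.1×29.9×421/(360×1.4)
= 27.474 L

27.474 L


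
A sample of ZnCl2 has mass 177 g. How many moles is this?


M(ZnCl2) = 136.28 g/mol
n = mass/M = 177/136.28 = 1.2988 mol

1.2988 mol


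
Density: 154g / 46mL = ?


ρ = mass/volume
= 154/46
= 3.348 g/mL

3.348 g/mL


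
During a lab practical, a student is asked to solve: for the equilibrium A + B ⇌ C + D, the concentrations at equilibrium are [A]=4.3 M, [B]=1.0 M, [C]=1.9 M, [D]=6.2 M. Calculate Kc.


Kc = [C][D]/([A][B])
= (1.9^1 × 6.2^1)/(4.3^1 × 1.0^1)
= 11.78/4.3
= 2.740

2.740


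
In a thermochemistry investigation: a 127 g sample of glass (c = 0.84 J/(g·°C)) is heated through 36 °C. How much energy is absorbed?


q = mcΔT = 127 × 0.84 × 36
= 3840.48 J

3840.48 J


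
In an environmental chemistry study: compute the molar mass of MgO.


M(MgO) = 1×24.31 + 1×16.0
= 24.31 + 16.0
= 40.31 g/mol

40.31 g/mol


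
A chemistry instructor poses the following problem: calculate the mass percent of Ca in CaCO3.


M(CaCO3) = 1×40.08 + 1×12.01 + 3×16.0 = 100.09 g/mol
Mass of Ca = 1 × 40.08 = 40.08 g/mol
% Ca = 40.08/100.09 × 100 = 40.04%

40.04%


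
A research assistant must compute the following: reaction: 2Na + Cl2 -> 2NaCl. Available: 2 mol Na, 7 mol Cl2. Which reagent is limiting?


Mole ratio available / coefficient:
  Na: 2/2 = 1.000
  Cl2: 7/1 = 7.000
Smaller ratio is limiting.

Na


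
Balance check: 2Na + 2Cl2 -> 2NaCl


Equation: 2Na + 2Cl2 -> 2NaCl
Check atoms: Cl: 4≠2, Na: 2=2
Not balanced

No, not balanced


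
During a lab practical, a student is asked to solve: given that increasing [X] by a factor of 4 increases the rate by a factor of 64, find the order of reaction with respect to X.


rate ∝ [X]^n
4^n = 64 → n = 3
Order in X: 3

3


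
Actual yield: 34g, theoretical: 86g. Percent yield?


% yield = actual/theoretical × 100
= 34/86 × 100
= 39.53%

39.53%


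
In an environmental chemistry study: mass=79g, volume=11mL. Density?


ρ = mass/volume
= 79/11
= 7.182 g/mL

7.182 g/mL


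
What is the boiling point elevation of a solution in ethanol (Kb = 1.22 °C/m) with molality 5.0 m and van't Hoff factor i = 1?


ΔTb = Kb × m × i
= 1.22 × 5.0 × 1
= 6.1 °C

6.1 °C


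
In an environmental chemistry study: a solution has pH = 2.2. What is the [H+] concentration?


[H+] = 10^(-pH) = 10^(-2.2)
= 6.31×10^-3 M

6.31×10^-3 M


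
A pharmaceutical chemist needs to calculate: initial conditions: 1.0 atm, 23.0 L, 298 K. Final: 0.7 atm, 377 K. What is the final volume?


P1V1/T1 = P2V2/T2
V2 = P1V1T2/(T1P2)
= 1.0×23.0×377/(298×0.7)
= 41.568 L

41.568 L


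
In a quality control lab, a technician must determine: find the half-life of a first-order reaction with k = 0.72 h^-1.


t½ = ln2/k = 0.693147/(0.72 h^-1)
= 0.9627 h

0.9627 h


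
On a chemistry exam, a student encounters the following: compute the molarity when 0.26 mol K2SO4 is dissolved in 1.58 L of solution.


M = n/V = 0.26/1.58 = 0.165 mol/L

0.165 M


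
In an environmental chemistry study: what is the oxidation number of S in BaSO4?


(+2) + x + 4(-2) = 0, so x = +6
Oxidation number: +6

+6


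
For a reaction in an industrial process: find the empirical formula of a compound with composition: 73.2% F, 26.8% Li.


Assume 100 g sample. Moles of each element:
  F: 73.2/19.0 = 3.853 mol
  Li: 26.8/6.94 = 3.862 mol
Divide by smallest (3.853):
  F: 3.853/3.853 = 1.0
  Li: 3.862/3.853 = 1.0
Empirical formula: LiF

LiF


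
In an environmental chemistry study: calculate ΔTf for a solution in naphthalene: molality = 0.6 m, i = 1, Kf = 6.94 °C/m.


ΔTf = Kf × m × i
= 6.94 × 0.6 × 1
= 4.164 °C

4.164 °C


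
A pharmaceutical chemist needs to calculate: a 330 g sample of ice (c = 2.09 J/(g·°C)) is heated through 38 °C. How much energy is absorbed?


q = mcΔT = 330 × 2.09 × 38
= 26208.60 J

26208.60 J


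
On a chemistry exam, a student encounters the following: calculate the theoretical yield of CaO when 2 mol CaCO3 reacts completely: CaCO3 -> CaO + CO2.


Mole ratio CaO:CaCO3 = 1:1
n(CaO) = 2 × 1/1 = 2.000 mol
mass = 2.000 × 56.08 = 112.16 g

112.16 g


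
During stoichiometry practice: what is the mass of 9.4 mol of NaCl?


M(NaCl) = 58.44 g/mol
mass = n × M = 9.4 × 58.44 = 549.34 g

549.34 g


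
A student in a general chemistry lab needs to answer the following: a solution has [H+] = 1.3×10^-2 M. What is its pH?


pH = -log10([H+]) = -log10(1.3×10^-2)
= 2 - log10(1.3)
= 2 - 0.11
= 1.89

1.89


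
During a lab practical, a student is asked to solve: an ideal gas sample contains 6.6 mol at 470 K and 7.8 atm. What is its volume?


PV = nRT  (R = 0.08206 L·atm/(mol·K))
V = nRT/P = 6.6×0.08206×470/7.8
= 32.635 L

32.635 L


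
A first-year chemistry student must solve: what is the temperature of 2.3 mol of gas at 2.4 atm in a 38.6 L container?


PV = nRT  (R = 0.08206 L·atm/(mol·K))
T = PV/(nR) = 2.4×38.6/(2.3×0.08206)
= 92.64/0.188738
= 490.84 K

490.84 K


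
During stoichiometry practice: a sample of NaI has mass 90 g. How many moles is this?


M(NaI) = 149.89 g/mol
n = mass/M = 90/149.89 = 0.6004 mol

0.6004 mol


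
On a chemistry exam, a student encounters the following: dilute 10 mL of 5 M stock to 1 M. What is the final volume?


C1V1 = C2V2
5 × 10 = 1 × V2
V2 = 50/1 = 50.0 mL

50.0 mL


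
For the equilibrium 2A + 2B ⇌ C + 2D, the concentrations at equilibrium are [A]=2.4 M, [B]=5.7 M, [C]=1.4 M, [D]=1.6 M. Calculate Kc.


Kc = [C][D]^2/([A]^2[B]^2)
= (1.4^1 × 1.6^2)/(2.4^2 × 5.7^2)
= 3.584/187.1424
= 0.01915

0.01915


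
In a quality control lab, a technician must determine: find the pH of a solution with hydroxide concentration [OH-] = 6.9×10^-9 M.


pOH = -log10([OH-]) = -log10(6.9×10^-9)
= 9 - log10(6.9) = 8.16
pH = 14 - pOH = 14 - 8.16 = 5.84

5.84


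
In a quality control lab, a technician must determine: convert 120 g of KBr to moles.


M(KBr) = 119.0 g/mol
n = mass/M = 120/119.0 = 1.0084 mol

1.0084 mol


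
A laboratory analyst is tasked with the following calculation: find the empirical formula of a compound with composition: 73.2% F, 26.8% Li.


Assume 100 g sample. Moles of each element:
  F: 73.2/19.0 = 3.853 mol
  Li: 26.8/6.94 = 3.862 mol
Divide by smallest (3.853):
  F: 3.853/3.853 = 1.0
  Li: 3.862/3.853 = 1.0
Empirical formula: LiF

LiF


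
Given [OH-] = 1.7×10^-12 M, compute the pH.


pOH = -log10([OH-]) = -log10(1.7×10^-12)
= 12 - log10(1.7) = 11.77
pH = 14 - pOH = 14 - 11.77 = 2.23

2.23


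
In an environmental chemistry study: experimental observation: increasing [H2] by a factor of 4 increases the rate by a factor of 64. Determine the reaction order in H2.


rate ∝ [H2]^n
4^n = 64 → n = 3
Order in H2: 3

3


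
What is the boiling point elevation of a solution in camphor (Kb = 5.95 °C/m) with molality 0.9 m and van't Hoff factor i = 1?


ΔTb = Kb × m × i
= 5.95 × 0.9 × 1
= 5.355 °C

5.355 °C


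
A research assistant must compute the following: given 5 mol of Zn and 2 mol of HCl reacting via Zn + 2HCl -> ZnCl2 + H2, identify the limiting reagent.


Mole ratio available / coefficient:
  Zn: 5/1 = 5.000
  HCl: 2/2 = 1.000
Smaller ratio is limiting.

HCl


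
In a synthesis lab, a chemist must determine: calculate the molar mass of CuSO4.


M(CuSO4) = 1×63.55 + 1×32.07 + 4×16.0
= 63.55 + 32.07 + 64.0
= 159.62 g/mol

159.62 g/mol


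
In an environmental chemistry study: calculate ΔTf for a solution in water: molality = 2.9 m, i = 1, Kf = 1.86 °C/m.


ΔTf = Kf × m × i
= 1.86 × 2.9 × 1
= 5.394 °C

5.394 °C


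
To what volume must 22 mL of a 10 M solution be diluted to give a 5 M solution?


C1V1 = C2V2
10 × 22 = 5 × V2
V2 = 220/5 = 44.0 mL

44.0 mL


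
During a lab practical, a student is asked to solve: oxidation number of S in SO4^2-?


x + 4(-2) = -2, so x = +6
Oxidation number: +6

+6


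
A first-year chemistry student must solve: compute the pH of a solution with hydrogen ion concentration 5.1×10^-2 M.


pH = -log10([H+]) = -log10(5.1×10^-2)
= 2 - log10(5.1)
= 2 - 0.71
= 1.29

1.29


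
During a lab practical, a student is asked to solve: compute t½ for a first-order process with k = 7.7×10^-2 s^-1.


t½ = ln2/k = 0.693147/(7.7×10^-2 s^-1)
= 9.002 s

9.002 s


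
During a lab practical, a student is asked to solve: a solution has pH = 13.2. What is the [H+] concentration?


[H+] = 10^(-pH) = 10^(-13.2)
= 6.31×10^-14 M

6.31×10^-14 M


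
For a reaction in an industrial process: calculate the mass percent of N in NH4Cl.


M(NH4Cl) = 1×14.01 + 4×1.008 + 1×35.45 = 53.492 g/mol
Mass of N = 1 × 14.01 = 14.01 g/mol
% N = 14.01/53.492 × 100 = 26.19%

26.19%


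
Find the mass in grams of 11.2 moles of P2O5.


M(P2O5) = 141.94 g/mol
mass = n × M = 11.2 × 141.94 = 1589.73 g

1589.73 g


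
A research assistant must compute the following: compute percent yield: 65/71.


% yield = actual/theoretical × 100
= 65/71 × 100
= 91.55%

91.55%


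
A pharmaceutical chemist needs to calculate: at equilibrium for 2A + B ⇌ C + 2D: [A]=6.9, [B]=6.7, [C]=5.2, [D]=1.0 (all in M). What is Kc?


Kc = [C][D]^2/([A]^2[B])
= (5.2^1 × 1.0^2)/(6.9^2 × 6.7^1)
= 5.2/318.987
= 0.01630

0.01630


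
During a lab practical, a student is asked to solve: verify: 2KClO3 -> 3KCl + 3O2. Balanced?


Equation: 2KClO3 -> 3KCl + 3O2
Check atoms: Cl: 2≠3, K: 2≠3, O: 6=6
Not balanced

No, not balanced


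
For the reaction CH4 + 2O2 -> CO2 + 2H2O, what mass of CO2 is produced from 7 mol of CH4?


Mole ratio CO2:CH4 = 1:1
n(CO2) = 7 × 1/1 = 7.000 mol
mass = 7.000 × 44.01 = 308.07 g

308.07 g


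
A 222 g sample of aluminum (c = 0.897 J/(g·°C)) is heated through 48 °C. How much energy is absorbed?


q = mcΔT = 222 × 0.897 × 48
= 9558.43 J

9558.43 J


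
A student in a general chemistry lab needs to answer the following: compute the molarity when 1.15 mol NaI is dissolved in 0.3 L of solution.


M = n/V = 1.15/0.3 = 3.833 mol/L

3.833 M


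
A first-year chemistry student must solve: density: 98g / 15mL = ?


ρ = mass/volume
= 98/15
= 6.533 g/mL

6.533 g/mL


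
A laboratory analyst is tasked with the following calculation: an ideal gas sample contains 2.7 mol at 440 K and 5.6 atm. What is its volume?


PV = nRT  (R = 0.08206 L·atm/(mol·K))
V = nRT/P = 2.7×0.08206×440/5.6
= 17.408 L

17.408 L


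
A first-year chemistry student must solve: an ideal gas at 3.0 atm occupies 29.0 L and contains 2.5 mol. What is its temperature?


PV = nRT  (R = 0.08206 L·atm/(mol·K))
T = PV/(nR) = 3.0×29.0/(2.5×0.08206)
= 87.00/0.205150
= 424.08 K

424.08 K


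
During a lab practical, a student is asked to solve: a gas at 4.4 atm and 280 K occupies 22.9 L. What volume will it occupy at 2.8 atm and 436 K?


P1V1/T1 = P2V2/T2
V2 = P1V1T2/(T1P2)
= 4.4×22.9×436/(280×2.8)
= 56.035 L

56.035 L


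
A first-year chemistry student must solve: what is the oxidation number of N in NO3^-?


x + 3(-2) = -1, so x = +5
Oxidation number: +5

+5


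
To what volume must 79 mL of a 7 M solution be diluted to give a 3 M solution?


C1V1 = C2V2
7 × 79 = 3 × V2
V2 = 553/3 = 184.33 mL

184.33 mL


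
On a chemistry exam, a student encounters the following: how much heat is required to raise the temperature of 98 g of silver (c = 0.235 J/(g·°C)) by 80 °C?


q = mcΔT = 98 × 0.235 × 80
= 1842.40 J

1842.40 J


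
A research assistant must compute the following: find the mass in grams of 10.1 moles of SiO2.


M(SiO2) = 60.09 g/mol
mass = n × M = 10.1 × 60.09 = 606.91 g

606.91 g


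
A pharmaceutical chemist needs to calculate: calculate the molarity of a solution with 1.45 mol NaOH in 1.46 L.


M = n/V = 1.45/1.46 = 0.993 mol/L

0.993 M


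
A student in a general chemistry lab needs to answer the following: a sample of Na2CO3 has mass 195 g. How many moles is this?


M(Na2CO3) = 105.99 g/mol
n = mass/M = 195/105.99 = 1.8398 mol

1.8398 mol


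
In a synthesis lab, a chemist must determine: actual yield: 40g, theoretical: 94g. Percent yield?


% yield = actual/theoretical × 100
= 40/94 × 100
= 42.55%

42.55%


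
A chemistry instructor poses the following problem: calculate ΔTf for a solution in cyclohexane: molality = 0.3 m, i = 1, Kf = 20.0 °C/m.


ΔTf = Kf × m × i
= 20.0 × 0.3 × 1
= 6.0 °C

6.0 °C


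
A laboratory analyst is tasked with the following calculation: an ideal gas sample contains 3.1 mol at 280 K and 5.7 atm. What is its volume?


PV = nRT  (R = 0.08206 L·atm/(mol·K))
V = nRT/P = 3.1×0.08206×280/5.7
= 12.496 L

12.496 L


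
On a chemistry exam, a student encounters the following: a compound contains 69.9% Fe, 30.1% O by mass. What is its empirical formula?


Assume 100 g sample. Moles of each element:
  Fe: 69.9/55.85 = 1.252 mol
  O: 30.1/16.0 = 1.881 mol
Divide by smallest (1.252):
  Fe: 1.252/1.252 = 1.0
  O: 1.881/1.252 = 1.5
Multiply all ratios by 2 to obtain whole numbers.
Empirical formula: Fe2O3

Fe2O3


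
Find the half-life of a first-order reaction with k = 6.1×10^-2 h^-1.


t½ = ln2/k = 0.693147/(6.1×10^-2 h^-1)
= 11.36 h

11.36 h


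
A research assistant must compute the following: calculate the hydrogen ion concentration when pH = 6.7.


[H+] = 10^(-pH) = 10^(-6.7)
= 2.0×10^-7 M

2.0×10^-7 M


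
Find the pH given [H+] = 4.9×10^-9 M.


pH = -log10([H+]) = -log10(4.9×10^-9)
= 9 - log10(4.9)
= 9 - 0.69
= 8.31

8.31


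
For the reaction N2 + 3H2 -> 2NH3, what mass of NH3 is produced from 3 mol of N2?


Mole ratio NH3:N2 = 2:1
n(NH3) = 3 × 2/1 = 6.000 mol
mass = 6.000 × 17.03 = 102.18 g

102.18 g


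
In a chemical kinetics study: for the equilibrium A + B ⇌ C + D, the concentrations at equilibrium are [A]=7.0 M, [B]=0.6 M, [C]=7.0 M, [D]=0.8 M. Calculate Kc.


Kc = [C][D]/([A][B])
= (7.0^1 × 0.8^1)/(7.0^1 × 0.6^1)
= 5.6/4.2
= 1.333

1.333


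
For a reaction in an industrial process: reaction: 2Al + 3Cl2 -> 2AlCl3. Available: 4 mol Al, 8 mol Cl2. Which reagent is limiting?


Mole ratio available / coefficient:
  Al: 4/2 = 2.000
  Cl2: 8/3 = 2.667
Smaller ratio is limiting.

Al


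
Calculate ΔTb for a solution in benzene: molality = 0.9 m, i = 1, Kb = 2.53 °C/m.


ΔTb = Kb × m × i
= 2.53 × 0.9 × 1
= 2.277 °C

2.277 °C


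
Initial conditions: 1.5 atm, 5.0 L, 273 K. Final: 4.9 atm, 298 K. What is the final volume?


P1V1/T1 = P2V2/T2
V2 = P1V1T2/(T1P2)
= 1.5×5.0×298/(273×4.9)
= 1.671 L

1.671 L


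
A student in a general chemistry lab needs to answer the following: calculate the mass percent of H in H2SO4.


M(H2SO4) = 2×1.008 + 1×32.07 + 4×16.0 = 98.086 g/mol
Mass of H = 2 × 1.008 = 2.016 g/mol
% H = 2.016/98.086 × 100 = 2.06%

2.06%


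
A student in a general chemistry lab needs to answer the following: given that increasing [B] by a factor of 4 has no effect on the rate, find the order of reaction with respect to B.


rate ∝ [B]^n
rate ∝ [B]^0
Order in B: 0

0


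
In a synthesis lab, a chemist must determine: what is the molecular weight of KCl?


M(KCl) = 1×39.1 + 1×35.45
= 39.1 + 35.45
= 74.55 g/mol

74.55 g/mol


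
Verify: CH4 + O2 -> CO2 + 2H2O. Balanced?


Equation: CH4 + O2 -> CO2 + 2H2O
Check atoms: C: 1=1, H: 4=4, O: 2≠4
Not balanced

No, not balanced


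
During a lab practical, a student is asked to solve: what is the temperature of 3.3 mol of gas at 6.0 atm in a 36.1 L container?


PV = nRT  (R = 0.08206 L·atm/(mol·K))
T = PV/(nR) = 6.0×36.1/(3.3×0.08206)
= 216.60/0.270798
= 799.86 K

799.86 K


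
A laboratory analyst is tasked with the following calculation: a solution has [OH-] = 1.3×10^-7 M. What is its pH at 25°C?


pOH = -log10([OH-]) = -log10(1.3×10^-7)
= 7 - log10(1.3) = 6.89
pH = 14 - pOH = 14 - 6.89 = 7.11

7.11


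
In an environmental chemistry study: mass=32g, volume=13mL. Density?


ρ = mass/volume
= 32/13
= 2.462 g/mL

2.462 g/mL


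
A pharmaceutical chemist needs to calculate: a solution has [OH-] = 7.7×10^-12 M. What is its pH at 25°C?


pOH = -log10([OH-]) = -log10(7.7×10^-12)
= 12 - log10(7.7) = 11.11
pH = 14 - pOH = 14 - 11.11 = 2.89

2.89


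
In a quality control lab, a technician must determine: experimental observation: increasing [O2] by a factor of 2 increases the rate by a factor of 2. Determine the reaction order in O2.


rate ∝ [O2]^n
2^n = 2 → n = 1
Order in O2: 1

1


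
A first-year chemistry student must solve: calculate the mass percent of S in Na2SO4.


M(Na2SO4) = 2×22.99 + 1×32.07 + 4×16.0 = 142.05 g/mol
Mass of S = 1 × 32.07 = 32.07 g/mol
% S = 32.07/142.05 × 100 = 22.58%

22.58%


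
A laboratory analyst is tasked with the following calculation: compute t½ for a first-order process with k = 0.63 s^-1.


t½ = ln2/k = 0.693147/(0.63 s^-1)
= 1.100 s

1.100 s


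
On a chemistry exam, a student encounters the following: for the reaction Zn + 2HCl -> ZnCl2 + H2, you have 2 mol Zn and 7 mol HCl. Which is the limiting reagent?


Mole ratio available / coefficient:
  Zn: 2/1 = 2.000
  HCl: 7/2 = 3.500
Smaller ratio is limiting.

Zn
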